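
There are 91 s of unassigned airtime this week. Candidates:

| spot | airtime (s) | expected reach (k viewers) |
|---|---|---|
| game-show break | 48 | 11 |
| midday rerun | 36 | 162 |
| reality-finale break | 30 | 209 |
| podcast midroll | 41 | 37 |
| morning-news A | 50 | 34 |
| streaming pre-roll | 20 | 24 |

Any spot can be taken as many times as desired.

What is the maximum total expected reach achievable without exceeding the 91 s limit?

The ratio ordering already packs tightly: 3×reality-finale break, 90 s, 627.
That's the maximum — no swap from here does better than 627.

627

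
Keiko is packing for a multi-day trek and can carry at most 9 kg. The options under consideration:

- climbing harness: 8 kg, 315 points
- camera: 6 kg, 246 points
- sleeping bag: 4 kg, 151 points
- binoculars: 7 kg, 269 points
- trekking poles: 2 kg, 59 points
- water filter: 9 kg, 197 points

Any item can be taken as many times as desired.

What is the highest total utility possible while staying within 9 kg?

Density check — camera 41.00, climbing harness 39.38, binoculars 38.43, sleeping bag 37.75 are the best per kg.
A density-first pass picks camera + trekking poles — 305 at 8 kg.
The 6 kg tied up in camera is better spent on binoculars — total rises to 328 (9 kg).

328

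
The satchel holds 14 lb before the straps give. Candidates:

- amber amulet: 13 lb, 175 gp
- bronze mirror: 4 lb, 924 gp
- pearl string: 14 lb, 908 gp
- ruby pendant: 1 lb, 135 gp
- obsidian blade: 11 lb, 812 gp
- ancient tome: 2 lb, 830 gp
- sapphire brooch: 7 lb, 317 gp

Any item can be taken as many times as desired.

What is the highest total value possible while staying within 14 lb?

7×ancient tome uses 14 of the 14 lb and totals 5810.
Every other selection either busts 14 lb or fails to beat 5810.

5810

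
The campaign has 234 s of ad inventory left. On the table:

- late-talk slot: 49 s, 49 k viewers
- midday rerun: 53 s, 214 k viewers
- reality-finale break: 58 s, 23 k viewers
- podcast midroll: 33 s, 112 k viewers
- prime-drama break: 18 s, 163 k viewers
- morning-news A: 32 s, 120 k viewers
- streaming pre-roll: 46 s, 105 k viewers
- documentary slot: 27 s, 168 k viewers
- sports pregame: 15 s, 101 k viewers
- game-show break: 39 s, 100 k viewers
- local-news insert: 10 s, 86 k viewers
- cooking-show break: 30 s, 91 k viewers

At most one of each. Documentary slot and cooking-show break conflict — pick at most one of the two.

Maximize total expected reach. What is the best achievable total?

Density check — prime-drama break 9.06, local-news insert 8.60, sports pregame 6.73, documentary slot 6.22 are the best per s.
Midday rerun + podcast midroll + prime-drama break + morning-news A + streaming pre-roll + documentary slot + sports pregame + local-news insert uses 234 of the 234 s and totals 1069.
An exhaustive check of the 4096 subsets confirms 1069.

1069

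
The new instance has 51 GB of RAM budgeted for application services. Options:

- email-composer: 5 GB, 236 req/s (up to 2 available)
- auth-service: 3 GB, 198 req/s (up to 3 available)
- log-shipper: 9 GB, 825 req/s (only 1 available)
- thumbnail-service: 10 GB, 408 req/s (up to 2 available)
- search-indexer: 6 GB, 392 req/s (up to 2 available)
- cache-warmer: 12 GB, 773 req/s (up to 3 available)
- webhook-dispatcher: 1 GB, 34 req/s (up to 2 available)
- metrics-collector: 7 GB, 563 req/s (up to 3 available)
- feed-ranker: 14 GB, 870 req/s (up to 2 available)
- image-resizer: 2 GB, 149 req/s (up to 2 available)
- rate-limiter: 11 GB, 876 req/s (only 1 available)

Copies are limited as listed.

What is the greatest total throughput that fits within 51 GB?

The ratio ordering already packs tightly: 2×auth-service + log-shipper + 3×metrics-collector + 2×image-resizer + rate-limiter, 51 GB, 4084.
No other feasible combination exceeds 4084.

4084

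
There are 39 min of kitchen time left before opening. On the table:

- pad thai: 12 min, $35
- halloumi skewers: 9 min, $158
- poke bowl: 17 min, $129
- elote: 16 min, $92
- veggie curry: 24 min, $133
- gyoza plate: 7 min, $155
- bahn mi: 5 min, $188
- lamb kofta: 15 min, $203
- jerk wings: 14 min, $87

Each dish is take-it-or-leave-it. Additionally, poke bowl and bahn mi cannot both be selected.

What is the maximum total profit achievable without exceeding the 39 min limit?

By profit per min: bahn mi 37.60, gyoza plate 22.14, halloumi skewers 17.56, lamb kofta 13.53 lead.
The ratio ordering already packs tightly: halloumi skewers + gyoza plate + bahn mi + lamb kofta, 36 min, 704.

704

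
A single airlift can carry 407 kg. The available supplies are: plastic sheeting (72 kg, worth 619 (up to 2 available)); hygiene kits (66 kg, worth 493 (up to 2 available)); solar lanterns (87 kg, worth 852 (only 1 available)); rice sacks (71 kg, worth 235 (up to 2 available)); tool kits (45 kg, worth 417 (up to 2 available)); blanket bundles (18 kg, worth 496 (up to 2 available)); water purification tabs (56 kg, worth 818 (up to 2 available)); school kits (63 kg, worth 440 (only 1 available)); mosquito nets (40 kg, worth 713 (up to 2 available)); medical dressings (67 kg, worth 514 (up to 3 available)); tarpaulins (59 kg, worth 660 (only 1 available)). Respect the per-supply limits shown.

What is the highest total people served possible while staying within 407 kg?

5750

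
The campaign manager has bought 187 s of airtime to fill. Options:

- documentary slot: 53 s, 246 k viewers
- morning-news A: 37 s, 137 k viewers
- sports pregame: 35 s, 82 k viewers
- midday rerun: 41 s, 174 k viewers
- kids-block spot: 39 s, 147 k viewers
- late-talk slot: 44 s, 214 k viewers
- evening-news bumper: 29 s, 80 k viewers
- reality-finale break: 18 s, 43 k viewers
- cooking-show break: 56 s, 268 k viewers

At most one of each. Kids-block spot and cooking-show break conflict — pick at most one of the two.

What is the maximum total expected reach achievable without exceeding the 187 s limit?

825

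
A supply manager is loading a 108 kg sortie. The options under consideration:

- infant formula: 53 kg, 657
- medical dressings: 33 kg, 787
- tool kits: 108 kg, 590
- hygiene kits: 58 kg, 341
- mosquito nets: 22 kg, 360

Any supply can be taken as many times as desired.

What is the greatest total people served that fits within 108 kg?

Best packing: 3×medical dressings — 99 kg, 2361 total.
That's the maximum — no swap from here does better than 2361.

2361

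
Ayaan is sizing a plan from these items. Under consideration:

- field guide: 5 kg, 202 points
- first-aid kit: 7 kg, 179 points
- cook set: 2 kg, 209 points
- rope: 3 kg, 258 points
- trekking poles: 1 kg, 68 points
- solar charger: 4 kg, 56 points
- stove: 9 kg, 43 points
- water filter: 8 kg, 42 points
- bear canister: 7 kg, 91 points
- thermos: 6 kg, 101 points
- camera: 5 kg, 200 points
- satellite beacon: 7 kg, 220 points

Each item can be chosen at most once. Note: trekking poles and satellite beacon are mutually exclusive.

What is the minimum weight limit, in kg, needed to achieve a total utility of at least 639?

10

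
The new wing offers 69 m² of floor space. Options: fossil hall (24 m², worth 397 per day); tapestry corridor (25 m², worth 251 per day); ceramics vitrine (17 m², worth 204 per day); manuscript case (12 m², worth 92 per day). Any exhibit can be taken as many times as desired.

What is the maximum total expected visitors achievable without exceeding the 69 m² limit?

Taking 2×fossil hall + ceramics vitrine: 65 m² used, 998 in expected visitors.

998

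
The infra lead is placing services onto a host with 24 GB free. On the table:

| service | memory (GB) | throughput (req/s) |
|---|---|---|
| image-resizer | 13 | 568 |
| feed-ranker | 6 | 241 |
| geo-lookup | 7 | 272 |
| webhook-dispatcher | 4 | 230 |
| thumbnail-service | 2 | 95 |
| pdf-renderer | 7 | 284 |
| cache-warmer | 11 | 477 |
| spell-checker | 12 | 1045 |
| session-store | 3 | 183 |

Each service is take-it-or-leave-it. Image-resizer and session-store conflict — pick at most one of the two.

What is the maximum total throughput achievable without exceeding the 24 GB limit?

1611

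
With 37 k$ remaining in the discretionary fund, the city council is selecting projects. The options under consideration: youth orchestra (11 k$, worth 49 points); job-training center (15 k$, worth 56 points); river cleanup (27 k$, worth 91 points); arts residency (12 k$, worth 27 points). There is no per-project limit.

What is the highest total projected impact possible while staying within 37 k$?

154

Taking the top-ratio projects first gives 3×youth orchestra for 147 (33 k$).
Dropping youth orchestra frees 11 k$; slotting in job-training center (15 k$) lifts the total to 154 at 37 k$.
Nothing else within 37 k$ beats 154.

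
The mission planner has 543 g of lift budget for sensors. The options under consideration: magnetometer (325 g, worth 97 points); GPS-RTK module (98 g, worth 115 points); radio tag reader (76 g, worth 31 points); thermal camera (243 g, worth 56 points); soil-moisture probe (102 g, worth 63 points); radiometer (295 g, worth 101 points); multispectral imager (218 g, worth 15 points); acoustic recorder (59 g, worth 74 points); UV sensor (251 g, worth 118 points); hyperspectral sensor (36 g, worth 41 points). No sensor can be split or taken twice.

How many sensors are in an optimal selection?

The maximum data value within 543 g is 379.
GPS-RTK module + radio tag reader + acoustic recorder + UV sensor + hyperspectral sensor hits 379 at 520 g.
Every optimal selection uses 5 sensors.

5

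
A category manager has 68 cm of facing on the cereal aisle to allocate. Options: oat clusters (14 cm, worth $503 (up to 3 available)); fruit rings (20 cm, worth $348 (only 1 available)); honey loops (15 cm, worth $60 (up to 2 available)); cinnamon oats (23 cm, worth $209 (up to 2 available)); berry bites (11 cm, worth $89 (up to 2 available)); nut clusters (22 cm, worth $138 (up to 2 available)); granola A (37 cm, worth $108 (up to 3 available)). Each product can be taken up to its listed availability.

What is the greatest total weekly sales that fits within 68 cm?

1857

Density check — oat clusters 35.93, fruit rings 17.40, cinnamon oats 9.09 are the best per cm.
3×oat clusters + fruit rings uses 62 of the 68 cm and totals 1857.
No other feasible combination exceeds 1857.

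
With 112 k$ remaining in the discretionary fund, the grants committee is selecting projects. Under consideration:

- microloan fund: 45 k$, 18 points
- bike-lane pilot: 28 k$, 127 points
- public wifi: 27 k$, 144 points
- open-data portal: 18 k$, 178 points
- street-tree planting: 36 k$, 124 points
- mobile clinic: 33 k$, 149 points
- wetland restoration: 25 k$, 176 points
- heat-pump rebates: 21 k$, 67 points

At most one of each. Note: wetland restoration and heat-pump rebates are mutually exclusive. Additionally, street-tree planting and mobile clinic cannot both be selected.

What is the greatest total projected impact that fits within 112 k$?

647

Filling by ratio: bike-lane pilot + public wifi + open-data portal + wetland restoration for 625, with 14 k$ left unused.
The 28 k$ tied up in bike-lane pilot is better spent on mobile clinic — total rises to 647 (103 k$).
The spare 9 k$ is too small for any remaining project, and no feasible exchange beats 647.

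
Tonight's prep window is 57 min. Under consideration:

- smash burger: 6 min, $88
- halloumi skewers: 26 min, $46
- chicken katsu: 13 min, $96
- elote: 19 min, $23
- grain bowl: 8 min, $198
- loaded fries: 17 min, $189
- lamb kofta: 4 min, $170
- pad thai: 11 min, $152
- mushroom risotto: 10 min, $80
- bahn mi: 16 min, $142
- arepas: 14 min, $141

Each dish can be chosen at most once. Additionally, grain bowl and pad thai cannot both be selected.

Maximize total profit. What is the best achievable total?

Best packing: chicken katsu + grain bowl + loaded fries + lamb kofta + arepas — 56 min, 794 total.

794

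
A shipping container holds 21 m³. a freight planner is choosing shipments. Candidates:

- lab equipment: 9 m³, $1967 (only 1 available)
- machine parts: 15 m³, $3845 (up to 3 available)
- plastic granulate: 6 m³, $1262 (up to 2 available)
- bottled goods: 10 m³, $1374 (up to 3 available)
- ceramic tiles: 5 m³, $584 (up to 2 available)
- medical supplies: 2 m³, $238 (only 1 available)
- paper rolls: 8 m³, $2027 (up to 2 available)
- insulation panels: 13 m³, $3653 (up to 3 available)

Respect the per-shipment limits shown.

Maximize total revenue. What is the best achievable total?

5680

Best packing: paper rolls + insulation panels — 21 m³, 5680 total.
No other feasible combination exceeds 5680.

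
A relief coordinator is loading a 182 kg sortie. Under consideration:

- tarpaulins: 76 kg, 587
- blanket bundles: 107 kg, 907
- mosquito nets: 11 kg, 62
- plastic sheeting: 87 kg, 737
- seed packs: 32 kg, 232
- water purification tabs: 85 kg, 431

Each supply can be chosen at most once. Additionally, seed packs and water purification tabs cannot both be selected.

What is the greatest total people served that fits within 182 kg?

1386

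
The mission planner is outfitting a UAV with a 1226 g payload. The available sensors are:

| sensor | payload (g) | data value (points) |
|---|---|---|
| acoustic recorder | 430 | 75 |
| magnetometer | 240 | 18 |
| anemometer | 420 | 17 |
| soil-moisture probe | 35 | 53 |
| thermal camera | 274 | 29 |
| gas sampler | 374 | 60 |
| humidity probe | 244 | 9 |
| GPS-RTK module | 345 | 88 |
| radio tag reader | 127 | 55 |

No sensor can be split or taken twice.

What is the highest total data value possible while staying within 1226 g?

300

Acoustic recorder + soil-moisture probe + thermal camera + GPS-RTK module + radio tag reader uses 1211 of the 1226 g and totals 300.
An exhaustive check of the 512 subsets confirms 300.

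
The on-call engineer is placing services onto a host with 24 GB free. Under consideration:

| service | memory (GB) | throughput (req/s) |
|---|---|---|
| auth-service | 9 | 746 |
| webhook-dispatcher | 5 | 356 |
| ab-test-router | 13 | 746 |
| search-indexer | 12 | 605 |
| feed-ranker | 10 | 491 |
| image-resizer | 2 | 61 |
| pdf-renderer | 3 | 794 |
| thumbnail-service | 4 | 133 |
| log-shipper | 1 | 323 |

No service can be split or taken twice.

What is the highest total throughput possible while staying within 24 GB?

2413

Ranking by ratio (throughput/GB): log-shipper 323.00, pdf-renderer 264.67, auth-service 82.89.
Auth-service + webhook-dispatcher + image-resizer + pdf-renderer + thumbnail-service + log-shipper uses 24 of the 24 GB and totals 2413.
Next best is auth-service + feed-ranker + pdf-renderer + log-shipper at 2354 (23 GB) — short by 59.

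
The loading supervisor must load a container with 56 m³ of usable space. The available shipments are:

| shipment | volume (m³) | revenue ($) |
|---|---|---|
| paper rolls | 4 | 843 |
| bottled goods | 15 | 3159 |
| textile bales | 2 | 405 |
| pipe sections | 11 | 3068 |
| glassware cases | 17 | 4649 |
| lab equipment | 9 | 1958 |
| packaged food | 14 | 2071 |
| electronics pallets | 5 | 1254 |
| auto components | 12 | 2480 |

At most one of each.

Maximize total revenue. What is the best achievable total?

The ratio heuristic lands on paper rolls + textile bales + pipe sections + glassware cases + lab equipment + electronics pallets (12177) but leaves 8 m³ idle.
Replace paper rolls with auto components: the trade gains 1637 net, giving 13814 at 56 m³.

13814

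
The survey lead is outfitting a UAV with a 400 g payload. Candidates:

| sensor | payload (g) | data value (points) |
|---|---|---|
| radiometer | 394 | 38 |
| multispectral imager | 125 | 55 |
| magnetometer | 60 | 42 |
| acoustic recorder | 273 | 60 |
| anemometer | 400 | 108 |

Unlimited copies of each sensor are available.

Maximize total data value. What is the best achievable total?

252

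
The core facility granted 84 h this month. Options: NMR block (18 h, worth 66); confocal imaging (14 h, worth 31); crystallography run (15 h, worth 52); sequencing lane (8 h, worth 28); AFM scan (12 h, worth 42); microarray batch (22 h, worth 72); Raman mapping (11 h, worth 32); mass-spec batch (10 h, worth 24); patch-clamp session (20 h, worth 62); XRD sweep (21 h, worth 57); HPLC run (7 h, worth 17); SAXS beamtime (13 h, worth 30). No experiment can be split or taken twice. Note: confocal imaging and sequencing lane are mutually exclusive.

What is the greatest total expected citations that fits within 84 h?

Greedy by ratio would take NMR block + crystallography run + sequencing lane + AFM scan + microarray batch + HPLC run: 82 h used, total 277.
The 29 h tied up in microarray batch and HPLC run is better spent on Raman mapping + patch-clamp session — total rises to 282 (84 h).
Next best is NMR block + crystallography run + sequencing lane + microarray batch + patch-clamp session at 280 (83 h) — short by 2.

282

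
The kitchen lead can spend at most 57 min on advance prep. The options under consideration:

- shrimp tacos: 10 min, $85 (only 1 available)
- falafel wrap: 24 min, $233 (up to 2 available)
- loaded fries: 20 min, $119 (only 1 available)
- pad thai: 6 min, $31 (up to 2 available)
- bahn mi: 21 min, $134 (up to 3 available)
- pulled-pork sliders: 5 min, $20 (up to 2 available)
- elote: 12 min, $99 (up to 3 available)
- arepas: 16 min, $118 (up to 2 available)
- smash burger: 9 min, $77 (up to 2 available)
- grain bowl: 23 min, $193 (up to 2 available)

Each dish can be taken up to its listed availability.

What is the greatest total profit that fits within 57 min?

543

Density check — falafel wrap 9.71, smash burger 8.56, shrimp tacos 8.50, grain bowl 8.39 are the best per min.
Best packing: 2×falafel wrap + smash burger — 57 min, 543 total.
Nothing else within 57 min beats 543.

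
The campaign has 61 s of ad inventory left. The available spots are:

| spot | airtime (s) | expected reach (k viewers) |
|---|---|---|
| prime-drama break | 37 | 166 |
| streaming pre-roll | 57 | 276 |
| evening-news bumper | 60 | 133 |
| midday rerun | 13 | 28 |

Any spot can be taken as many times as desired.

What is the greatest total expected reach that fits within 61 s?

Best packing: streaming pre-roll — 57 s, 276 total.
No other feasible combination exceeds 276.

276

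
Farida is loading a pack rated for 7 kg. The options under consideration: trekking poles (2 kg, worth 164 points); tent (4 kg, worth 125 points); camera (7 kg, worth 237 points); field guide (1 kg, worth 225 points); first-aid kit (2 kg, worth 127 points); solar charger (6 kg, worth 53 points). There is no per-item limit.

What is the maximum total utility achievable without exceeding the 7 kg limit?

1575

Ranking by ratio (utility/kg): field guide 225.00, trekking poles 82.00, first-aid kit 63.50, camera 33.86.
Taking 7×field guide: 7 kg used, 1575 in utility.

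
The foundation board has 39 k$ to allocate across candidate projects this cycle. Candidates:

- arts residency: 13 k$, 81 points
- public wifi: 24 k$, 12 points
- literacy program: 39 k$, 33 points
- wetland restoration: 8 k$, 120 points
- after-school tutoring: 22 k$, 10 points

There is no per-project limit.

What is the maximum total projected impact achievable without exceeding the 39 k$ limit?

480

Ranking by ratio (projected impact/k$): wetland restoration 15.00, arts residency 6.23, literacy program 0.85.
Best packing: 4×wetland restoration — 32 k$, 480 total.
The spare 7 k$ is too small for any remaining project, and no exchange beats 480.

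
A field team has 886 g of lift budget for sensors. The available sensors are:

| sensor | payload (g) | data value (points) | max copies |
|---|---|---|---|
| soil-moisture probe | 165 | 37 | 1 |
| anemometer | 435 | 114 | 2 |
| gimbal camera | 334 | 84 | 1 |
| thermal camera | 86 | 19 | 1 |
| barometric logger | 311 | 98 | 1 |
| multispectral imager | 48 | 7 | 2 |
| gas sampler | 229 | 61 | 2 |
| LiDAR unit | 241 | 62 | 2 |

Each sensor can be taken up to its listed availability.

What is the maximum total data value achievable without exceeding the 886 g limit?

Greedy by ratio would take thermal camera + barometric logger + 2×gas sampler: 855 g used, total 239.
The 544 g tied up in thermal camera and 2×gas sampler is better spent on gimbal camera + LiDAR unit — total rises to 244 (886 g).

244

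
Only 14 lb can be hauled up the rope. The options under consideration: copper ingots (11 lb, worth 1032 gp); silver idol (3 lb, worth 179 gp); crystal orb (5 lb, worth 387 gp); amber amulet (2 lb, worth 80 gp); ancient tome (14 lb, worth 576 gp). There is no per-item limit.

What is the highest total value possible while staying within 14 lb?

Taking copper ingots + silver idol: 14 lb used, 1211 in value.

1211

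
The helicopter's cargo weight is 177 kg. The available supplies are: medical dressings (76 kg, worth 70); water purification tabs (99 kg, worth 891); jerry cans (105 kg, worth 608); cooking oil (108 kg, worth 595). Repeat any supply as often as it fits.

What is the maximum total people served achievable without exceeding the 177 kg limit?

961

The ratio ordering already packs tightly: medical dressings + water purification tabs, 175 kg, 961.
No other feasible combination exceeds 961.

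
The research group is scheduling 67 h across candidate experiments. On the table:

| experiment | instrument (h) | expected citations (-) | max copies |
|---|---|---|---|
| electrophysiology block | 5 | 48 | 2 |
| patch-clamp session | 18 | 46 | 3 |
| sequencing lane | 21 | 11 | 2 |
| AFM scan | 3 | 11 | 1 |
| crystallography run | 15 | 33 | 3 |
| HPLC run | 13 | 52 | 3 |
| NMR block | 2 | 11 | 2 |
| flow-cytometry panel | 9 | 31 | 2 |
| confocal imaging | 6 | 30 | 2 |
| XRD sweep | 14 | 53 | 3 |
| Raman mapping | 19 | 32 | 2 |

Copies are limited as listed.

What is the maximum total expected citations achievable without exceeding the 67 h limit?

Greedy by ratio would take 2×electrophysiology block + 3×HPLC run + 2×NMR block + 2×confocal imaging: 65 h used, total 334.
The 26 h tied up in 2×HPLC run is better spent on 2×XRD sweep — total rises to 336 (67 h).
Every other selection either busts 67 h or exceeds an availability limit or fails to beat 336.

336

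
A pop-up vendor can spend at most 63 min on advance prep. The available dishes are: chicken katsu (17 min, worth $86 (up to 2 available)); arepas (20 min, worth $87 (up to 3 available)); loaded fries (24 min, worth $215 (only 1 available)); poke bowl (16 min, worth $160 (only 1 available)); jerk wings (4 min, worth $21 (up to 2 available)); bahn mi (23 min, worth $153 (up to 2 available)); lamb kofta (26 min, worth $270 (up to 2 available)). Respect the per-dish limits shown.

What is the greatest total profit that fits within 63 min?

Best packing: 2×jerk wings + 2×lamb kofta — 60 min, 582 total.

582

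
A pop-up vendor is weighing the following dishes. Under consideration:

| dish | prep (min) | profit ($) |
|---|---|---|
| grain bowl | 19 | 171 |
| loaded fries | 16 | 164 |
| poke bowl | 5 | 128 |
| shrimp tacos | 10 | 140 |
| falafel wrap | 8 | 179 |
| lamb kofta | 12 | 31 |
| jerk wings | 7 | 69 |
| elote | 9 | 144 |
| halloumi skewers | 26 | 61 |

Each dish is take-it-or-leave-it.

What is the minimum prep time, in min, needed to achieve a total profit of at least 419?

Look for the lowest-prep combination reaching 419.
poke bowl + falafel wrap + elote: 451 profit at 22 min.
Below 22 min the best achievable stays under 419.

22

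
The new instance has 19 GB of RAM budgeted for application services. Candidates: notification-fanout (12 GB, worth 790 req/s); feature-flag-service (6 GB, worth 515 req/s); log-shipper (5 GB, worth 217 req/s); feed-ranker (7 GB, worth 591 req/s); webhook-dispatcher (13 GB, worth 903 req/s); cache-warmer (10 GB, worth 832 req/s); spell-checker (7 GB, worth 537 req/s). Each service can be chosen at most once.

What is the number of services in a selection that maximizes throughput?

2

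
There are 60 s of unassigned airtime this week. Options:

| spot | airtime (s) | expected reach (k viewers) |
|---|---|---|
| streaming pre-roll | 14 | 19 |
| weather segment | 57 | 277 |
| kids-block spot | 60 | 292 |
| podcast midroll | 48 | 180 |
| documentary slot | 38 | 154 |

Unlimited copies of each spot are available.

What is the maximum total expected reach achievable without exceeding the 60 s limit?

292

Kids-block spot uses 60 of the 60 s and totals 292.
Every other selection either busts 60 s or fails to beat 292.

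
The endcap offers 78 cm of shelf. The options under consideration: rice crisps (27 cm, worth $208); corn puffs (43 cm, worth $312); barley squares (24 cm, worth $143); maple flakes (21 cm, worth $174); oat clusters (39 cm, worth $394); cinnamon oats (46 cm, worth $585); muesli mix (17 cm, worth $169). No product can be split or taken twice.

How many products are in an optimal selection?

Optimal total is 793.
One optimal bundle: rice crisps + cinnamon oats (73 cm).
All optima have 2 products.

2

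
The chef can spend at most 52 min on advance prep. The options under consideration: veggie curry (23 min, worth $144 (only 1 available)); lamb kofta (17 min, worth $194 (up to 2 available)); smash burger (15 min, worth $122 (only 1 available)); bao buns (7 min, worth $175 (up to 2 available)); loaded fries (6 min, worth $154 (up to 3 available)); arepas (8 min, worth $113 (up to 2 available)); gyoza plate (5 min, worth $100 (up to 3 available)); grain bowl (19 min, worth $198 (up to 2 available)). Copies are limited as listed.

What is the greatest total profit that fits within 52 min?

1125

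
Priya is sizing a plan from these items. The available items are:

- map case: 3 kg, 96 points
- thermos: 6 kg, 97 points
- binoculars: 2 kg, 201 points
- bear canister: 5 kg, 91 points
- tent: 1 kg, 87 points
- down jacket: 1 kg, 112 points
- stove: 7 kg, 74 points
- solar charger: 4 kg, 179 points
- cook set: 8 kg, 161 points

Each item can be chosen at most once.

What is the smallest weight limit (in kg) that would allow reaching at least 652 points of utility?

11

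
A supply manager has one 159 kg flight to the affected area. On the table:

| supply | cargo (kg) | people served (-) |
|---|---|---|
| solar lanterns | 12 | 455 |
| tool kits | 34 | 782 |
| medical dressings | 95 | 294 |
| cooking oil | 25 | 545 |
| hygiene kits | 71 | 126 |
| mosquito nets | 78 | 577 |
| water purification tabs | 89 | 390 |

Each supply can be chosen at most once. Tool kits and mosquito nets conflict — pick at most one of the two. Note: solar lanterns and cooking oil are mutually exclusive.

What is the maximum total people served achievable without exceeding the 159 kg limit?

Best packing: tool kits + cooking oil + water purification tabs — 148 kg, 1717 total.
Nothing else feasible within 159 kg beats 1717.

1717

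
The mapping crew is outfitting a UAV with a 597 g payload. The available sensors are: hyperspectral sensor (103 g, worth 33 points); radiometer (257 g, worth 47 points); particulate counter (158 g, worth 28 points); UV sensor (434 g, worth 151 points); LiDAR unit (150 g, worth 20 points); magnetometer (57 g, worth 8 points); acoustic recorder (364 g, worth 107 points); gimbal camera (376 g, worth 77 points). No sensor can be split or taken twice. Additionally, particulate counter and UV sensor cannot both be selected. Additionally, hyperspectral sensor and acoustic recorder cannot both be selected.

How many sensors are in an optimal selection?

Optimal total is 192.
One optimal bundle: hyperspectral sensor + UV sensor + magnetometer (594 g).
Any selection reaching 192 contains exactly 3 sensors.

3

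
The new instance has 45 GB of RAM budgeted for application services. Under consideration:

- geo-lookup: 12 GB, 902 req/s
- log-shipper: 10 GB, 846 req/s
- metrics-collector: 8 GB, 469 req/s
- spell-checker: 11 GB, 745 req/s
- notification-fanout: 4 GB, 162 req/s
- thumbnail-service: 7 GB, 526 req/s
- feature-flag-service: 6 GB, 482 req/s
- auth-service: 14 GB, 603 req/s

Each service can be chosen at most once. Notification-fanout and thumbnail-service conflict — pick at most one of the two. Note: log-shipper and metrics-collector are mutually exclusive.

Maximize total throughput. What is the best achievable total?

3137

Ranking by ratio (throughput/GB): log-shipper 84.60, feature-flag-service 80.33, geo-lookup 75.17, thumbnail-service 75.14.
Geo-lookup + log-shipper + spell-checker + notification-fanout + feature-flag-service uses 43 of the 45 GB and totals 3137.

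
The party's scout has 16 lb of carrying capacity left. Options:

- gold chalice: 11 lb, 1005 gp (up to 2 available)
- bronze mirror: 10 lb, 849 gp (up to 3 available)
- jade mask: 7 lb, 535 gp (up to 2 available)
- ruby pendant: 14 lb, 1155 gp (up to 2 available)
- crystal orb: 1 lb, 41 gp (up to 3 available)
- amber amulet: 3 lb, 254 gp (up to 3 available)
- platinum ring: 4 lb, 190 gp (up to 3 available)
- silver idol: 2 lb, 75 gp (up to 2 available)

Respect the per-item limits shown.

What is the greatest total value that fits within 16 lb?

Greedy by ratio would take gold chalice + 2×crystal orb + amber amulet: 16 lb used, total 1341.
The 13 lb tied up in gold chalice and 2×crystal orb is better spent on bronze mirror + amber amulet — total rises to 1357 (16 lb).

1357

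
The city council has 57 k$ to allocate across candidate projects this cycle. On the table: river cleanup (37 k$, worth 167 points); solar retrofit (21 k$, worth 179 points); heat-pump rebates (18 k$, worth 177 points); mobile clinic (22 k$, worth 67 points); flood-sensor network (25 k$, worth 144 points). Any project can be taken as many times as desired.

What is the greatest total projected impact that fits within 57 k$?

533

Density check — heat-pump rebates 9.83, solar retrofit 8.52, flood-sensor network 5.76 are the best per k$.
A density-first pass picks 3×heat-pump rebates — 531 at 54 k$.
The 18 k$ tied up in heat-pump rebates is better spent on solar retrofit — total rises to 533 (57 k$).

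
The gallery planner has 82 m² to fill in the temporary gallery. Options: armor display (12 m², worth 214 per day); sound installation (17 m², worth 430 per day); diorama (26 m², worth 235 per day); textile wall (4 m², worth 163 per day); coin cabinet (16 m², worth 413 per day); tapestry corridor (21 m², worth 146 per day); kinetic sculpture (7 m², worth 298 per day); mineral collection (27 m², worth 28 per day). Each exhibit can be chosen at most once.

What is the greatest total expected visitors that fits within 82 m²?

1753

The ratio ordering already packs tightly: armor display + sound installation + diorama + textile wall + coin cabinet + kinetic sculpture, 82 m², 1753.
An exhaustive check of the 256 subsets confirms 1753.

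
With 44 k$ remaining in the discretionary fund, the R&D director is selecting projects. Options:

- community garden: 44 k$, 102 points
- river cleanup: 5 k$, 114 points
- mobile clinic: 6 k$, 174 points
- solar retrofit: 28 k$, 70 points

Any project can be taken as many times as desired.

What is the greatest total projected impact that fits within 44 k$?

The ratio ordering already packs tightly: 7×mobile clinic, 42 k$, 1218.
That's the maximum — no swap from here does better than 1218.

1218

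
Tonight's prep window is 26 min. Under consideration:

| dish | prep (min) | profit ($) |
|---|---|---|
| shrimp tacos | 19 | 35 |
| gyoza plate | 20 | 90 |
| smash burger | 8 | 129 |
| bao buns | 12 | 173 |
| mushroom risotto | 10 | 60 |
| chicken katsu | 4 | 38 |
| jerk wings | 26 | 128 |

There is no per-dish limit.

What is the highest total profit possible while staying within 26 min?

387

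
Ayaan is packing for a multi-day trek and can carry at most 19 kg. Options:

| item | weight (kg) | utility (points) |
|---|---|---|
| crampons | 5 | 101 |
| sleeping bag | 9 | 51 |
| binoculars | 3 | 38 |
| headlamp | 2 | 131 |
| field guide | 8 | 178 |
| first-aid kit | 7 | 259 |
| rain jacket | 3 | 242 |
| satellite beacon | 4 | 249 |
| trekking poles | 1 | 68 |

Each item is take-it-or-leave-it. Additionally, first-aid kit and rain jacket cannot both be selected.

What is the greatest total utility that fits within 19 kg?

868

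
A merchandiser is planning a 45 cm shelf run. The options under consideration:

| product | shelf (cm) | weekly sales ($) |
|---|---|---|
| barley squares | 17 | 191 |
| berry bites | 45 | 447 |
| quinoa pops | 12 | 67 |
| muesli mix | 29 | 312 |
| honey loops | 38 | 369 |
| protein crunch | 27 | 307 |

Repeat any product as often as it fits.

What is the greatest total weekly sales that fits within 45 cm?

498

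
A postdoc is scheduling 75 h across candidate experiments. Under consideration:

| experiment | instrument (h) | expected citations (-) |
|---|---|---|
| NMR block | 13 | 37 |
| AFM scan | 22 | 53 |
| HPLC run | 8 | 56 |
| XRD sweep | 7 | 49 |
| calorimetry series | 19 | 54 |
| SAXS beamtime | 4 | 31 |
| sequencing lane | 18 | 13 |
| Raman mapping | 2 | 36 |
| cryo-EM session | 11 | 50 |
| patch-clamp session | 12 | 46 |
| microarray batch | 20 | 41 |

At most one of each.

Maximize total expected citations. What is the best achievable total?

Greedy by ratio would take NMR block + HPLC run + XRD sweep + SAXS beamtime + sequencing lane + Raman mapping + cryo-EM session + patch-clamp session: 75 h used, total 318.
Reworking the packing: AFM scan + HPLC run + XRD sweep + calorimetry series + SAXS beamtime + Raman mapping + cryo-EM session uses 73 h and improves the total to 329.
Every other selection either busts 75 h or fails to beat 329.

329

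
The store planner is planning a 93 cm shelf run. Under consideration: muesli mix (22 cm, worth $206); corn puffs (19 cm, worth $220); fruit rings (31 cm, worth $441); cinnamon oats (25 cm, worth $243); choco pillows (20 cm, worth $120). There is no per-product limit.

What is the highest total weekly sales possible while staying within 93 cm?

1323

The ratio ordering already packs tightly: 3×fruit rings, 93 cm, 1323.
No other feasible combination exceeds 1323.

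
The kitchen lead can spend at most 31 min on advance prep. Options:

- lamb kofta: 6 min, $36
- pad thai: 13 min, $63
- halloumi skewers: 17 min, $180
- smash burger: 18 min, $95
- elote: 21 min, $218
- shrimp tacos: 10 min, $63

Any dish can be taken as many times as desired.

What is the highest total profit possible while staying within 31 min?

281

Density check — halloumi skewers 10.59, elote 10.38, shrimp tacos 6.30, lamb kofta 6.00 are the best per min.
Taking the top-ratio dishes first gives halloumi skewers + shrimp tacos for 243 (27 min).
Dropping halloumi skewers frees 17 min; slotting in elote (21 min) lifts the total to 281 at 31 min.
No other feasible combination exceeds 281.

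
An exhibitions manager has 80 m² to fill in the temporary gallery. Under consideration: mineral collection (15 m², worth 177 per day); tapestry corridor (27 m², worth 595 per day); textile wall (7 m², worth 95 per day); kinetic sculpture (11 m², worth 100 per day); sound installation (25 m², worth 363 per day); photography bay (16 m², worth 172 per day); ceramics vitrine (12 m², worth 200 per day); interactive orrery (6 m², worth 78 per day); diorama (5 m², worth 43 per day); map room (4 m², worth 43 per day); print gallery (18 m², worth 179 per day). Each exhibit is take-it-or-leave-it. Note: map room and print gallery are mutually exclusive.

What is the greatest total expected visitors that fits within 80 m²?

1339

Greedy by ratio would take tapestry corridor + textile wall + sound installation + ceramics vitrine + interactive orrery: 77 m² used, total 1331.
The 6 m² tied up in interactive orrery is better spent on diorama + map room — total rises to 1339 (80 m²).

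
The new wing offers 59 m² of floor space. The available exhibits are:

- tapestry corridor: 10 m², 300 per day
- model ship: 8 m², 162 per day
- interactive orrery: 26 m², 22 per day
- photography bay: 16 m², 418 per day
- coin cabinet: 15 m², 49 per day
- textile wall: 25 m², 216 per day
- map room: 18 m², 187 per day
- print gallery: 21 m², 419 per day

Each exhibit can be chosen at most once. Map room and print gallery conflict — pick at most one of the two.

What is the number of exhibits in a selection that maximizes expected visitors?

Optimal total is 1299.
tapestry corridor + model ship + photography bay + print gallery hits 1299 at 55 m².
Any selection reaching 1299 contains exactly 4 exhibits.

4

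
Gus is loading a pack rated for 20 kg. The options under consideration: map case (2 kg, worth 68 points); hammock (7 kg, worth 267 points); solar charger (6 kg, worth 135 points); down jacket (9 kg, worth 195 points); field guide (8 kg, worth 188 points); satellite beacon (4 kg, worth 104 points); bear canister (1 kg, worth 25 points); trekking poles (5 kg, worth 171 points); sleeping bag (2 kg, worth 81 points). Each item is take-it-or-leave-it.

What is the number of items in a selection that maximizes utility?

Optimal total is 691.
map case + hammock + satellite beacon + trekking poles + sleeping bag hits 691 at 20 kg.
All optima have 5 items.

5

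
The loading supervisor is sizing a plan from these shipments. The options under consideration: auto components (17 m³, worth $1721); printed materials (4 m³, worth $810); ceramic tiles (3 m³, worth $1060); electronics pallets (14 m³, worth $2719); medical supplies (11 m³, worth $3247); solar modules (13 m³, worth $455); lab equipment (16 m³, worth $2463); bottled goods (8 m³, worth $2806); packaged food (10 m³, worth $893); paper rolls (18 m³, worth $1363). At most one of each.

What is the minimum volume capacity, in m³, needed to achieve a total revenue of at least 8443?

33

Look for the lowest-volume combination reaching 8443.
Taking electronics pallets + medical supplies + bottled goods gives 8772 (≥ 8443) for 33 m³.
Below 33 m³ the best achievable stays under 8443.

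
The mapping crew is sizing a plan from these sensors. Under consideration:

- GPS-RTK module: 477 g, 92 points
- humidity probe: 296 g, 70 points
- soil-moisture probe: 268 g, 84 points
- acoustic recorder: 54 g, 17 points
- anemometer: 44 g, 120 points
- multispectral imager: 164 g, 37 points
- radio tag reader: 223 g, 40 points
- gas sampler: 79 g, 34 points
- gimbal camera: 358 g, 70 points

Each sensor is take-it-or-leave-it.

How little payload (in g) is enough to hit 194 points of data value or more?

312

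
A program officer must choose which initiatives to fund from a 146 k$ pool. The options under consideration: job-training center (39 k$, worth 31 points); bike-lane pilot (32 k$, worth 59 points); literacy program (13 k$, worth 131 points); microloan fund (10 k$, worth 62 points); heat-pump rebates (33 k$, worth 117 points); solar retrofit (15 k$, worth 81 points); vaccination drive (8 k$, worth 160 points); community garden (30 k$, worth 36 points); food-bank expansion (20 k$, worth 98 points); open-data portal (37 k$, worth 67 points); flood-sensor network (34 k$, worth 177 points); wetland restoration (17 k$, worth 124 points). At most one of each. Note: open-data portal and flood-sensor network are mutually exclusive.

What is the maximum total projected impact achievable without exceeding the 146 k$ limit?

888

Ranking by ratio (projected impact/k$): vaccination drive 20.00, literacy program 10.08, wetland restoration 7.29, microloan fund 6.20.
Greedy by ratio would take literacy program + microloan fund + solar retrofit + vaccination drive + food-bank expansion + flood-sensor network + wetland restoration: 117 k$ used, total 833.
Dropping microloan fund frees 10 k$; slotting in heat-pump rebates (33 k$) lifts the total to 888 at 140 k$.
Every other selection either busts 146 k$ or breaks a pairing rule or fails to beat 888.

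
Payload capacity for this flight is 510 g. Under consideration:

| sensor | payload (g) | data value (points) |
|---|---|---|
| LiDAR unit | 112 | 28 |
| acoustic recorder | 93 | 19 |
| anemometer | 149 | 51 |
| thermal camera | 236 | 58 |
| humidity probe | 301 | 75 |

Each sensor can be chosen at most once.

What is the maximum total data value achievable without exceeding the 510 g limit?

137

The ratio ordering already packs tightly: LiDAR unit + anemometer + thermal camera, 497 g, 137.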